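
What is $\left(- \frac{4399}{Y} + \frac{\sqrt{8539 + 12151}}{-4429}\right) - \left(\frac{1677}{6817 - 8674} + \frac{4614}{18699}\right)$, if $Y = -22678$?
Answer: $\frac{3234701701}{3804211822} - \frac{\sqrt{20690}}{4429} \approx 0.81782$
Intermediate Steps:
$\left(- \frac{4399}{Y} + \frac{\sqrt{8539 + 12151}}{-4429}\right) - \left(\frac{1677}{6817 - 8674} + \frac{4614}{18699}\right) = \left(- \frac{4399}{-22678} + \frac{\sqrt{8539 + 12151}}{-4429}\right) - \left(\frac{1677}{6817 - 8674} + \frac{4614}{18699}\right) = \left(\left(-4399\right) \left(- \frac{1}{22678}\right) + \sqrt{20690} \left(- \frac{1}{4429}\right)\right) - \left(\frac{1677}{-1857} + 4614 \cdot \frac{1}{18699}\right) = \left(\frac{4399}{22678} - \frac{\sqrt{20690}}{4429}\right) - \left(1677 \left(- \frac{1}{1857}\right) + \frac{1538}{6233}\right) = \left(\frac{4399}{22678} - \frac{\sqrt{20690}}{4429}\right) - \left(- \frac{559}{619} + \frac{1538}{6233}\right) = \left(\frac{4399}{22678} - \frac{\sqrt{20690}}{4429}\right) - - \frac{2532225}{3858227} = \left(\frac{4399}{22678} - \frac{\sqrt{20690}}{4429}\right) + \frac{2532225}{3858227} = \frac{3234701701}{3804211822} - \frac{\sqrt{20690}}{4429}$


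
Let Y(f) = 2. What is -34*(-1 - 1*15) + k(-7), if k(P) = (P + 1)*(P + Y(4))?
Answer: 574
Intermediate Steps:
k(P) = (1 + P)*(2 + P) (k(P) = (P + 1)*(P + 2) = (1 + P)*(2 + P))
-34*(-1 - 1*15) + k(-7) = -34*(-1 - 1*15) + (2 + (-7)**2 + 3*(-7)) = -34*(-1 - 15) + (2 + 49 - 21) = -34*(-16) + 30 = 544 + 30 = 574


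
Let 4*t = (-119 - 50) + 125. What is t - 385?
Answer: -396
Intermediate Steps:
t = -11 (t = ((-119 - 50) + 125)/4 = (-169 + 125)/4 = (1/4)*(-44) = -11)
t - 385 = -11 - 385 = -396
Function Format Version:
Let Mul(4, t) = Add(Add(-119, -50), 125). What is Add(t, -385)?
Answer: -396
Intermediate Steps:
t = -11 (t = Mul(Rational(1, 4), Add(Add(-119, -50), 125)) = Mul(Rational(1, 4), Add(-169, 125)) = Mul(Rational(1, 4), -44) = -11)
Add(t, -385) = Add(-11, -385) = -396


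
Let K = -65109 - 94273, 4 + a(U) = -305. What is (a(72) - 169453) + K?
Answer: -329144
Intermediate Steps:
a(U) = -309 (a(U) = -4 - 305 = -309)
K = -159382
(a(72) - 169453) + K = (-309 - 169453) - 159382 = -169762 - 159382 = -329144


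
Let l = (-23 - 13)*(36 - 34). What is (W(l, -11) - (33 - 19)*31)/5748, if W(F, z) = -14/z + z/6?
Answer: -28681/379368 ≈ -0.075602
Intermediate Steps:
l = -72 (l = -36*2 = -72)
W(F, z) = -14/z + z/6 (W(F, z) = -14/z + z*(1/6) = -14/z + z/6)
(W(l, -11) - (33 - 19)*31)/5748 = ((-14/(-11) + (1/6)*(-11)) - (33 - 19)*31)/5748 = ((-14*(-1/11) - 11/6) - 14*31)*(1/5748) = ((14/11 - 11/6) - 1*434)*(1/5748) = (-37/66 - 434)*(1/5748) = -28681/66*1/5748 = -28681/379368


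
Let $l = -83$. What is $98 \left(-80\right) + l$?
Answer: $-7923$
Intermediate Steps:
$98 \left(-80\right) + l = 98 \left(-80\right) - 83 = -7840 - 83 = -7923$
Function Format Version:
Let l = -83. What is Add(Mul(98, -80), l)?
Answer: -7923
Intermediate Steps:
Add(Mul(98, -80), l) = Add(Mul(98, -80), -83) = Add(-7840, -83) = -7923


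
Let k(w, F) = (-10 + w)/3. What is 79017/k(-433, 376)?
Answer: -237051/443 ≈ -535.10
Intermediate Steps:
k(w, F) = -10/3 + w/3 (k(w, F) = (-10 + w)/3 = -10/3 + w/3)
79017/k(-433, 376) = 79017/(-10/3 + (⅓)*(-433)) = 79017/(-10/3 - 433/3) = 79017/(-443/3) = 79017*(-3/443) = -237051/443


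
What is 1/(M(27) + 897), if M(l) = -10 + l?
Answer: 1/914 ≈ 0.0010941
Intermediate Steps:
1/(M(27) + 897) = 1/((-10 + 27) + 897) = 1/(17 + 897) = 1/914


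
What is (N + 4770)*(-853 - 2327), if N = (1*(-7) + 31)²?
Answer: -17000280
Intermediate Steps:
N = 576 (N = (-7 + 31)² = 24² = 576)
(N + 4770)*(-853 - 2327) = (576 + 4770)*(-853 - 2327) = 5346*(-3180) = -17000280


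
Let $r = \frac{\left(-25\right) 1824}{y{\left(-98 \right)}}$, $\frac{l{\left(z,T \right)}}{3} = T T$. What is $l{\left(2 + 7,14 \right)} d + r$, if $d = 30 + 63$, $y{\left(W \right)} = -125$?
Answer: $\frac{275244}{5} \approx 55049.0$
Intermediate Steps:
$d = 93$
$l{\left(z,T \right)} = 3 T^{2}$ ($l{\left(z,T \right)} = 3 T T = 3 T^{2}$)
$r = \frac{1824}{5}$ ($r = \frac{\left(-25\right) 1824}{-125} = \left(-45600\right) \left(- \frac{1}{125}\right) = \frac{1824}{5} \approx 364.8$)
$l{\left(2 + 7,14 \right)} d + r = 3 \cdot 14^{2} \cdot 93 + \frac{1824}{5} = 3 \cdot 196 \cdot 93 + \frac{1824}{5} = 588 \cdot 93 + \frac{1824}{5} = 54684 + \frac{1824}{5} = \frac{275244}{5}$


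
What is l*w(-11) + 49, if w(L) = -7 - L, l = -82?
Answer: -279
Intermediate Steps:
l*w(-11) + 49 = -82*(-7 - 1*(-11)) + 49 = -82*(-7 + 11) + 49 = -82*4 + 49 = -328 + 49 = -279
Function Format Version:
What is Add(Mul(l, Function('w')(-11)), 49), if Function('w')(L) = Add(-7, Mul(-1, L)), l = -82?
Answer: -279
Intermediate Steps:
Add(Mul(l, Function('w')(-11)), 49) = Add(Mul(-82, Add(-7, Mul(-1, -11))), 49) = Add(Mul(-82, Add(-7, 11)), 49) = Add(Mul(-82, 4), 49) = Add(-328, 49) = -279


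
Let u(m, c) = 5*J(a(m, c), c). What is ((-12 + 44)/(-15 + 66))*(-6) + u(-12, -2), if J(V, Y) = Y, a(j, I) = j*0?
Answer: -234/17 ≈ -13.765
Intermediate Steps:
a(j, I) = 0
u(m, c) = 5*c
((-12 + 44)/(-15 + 66))*(-6) + u(-12, -2) = ((-12 + 44)/(-15 + 66))*(-6) + 5*(-2) = (32/51)*(-6) - 10 = -64/17 - 10 = -234/17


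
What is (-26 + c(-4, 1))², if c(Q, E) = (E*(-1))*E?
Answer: 729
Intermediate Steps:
c(Q, E) = -E² (c(Q, E) = (-E)*E = -E²)
(-26 + c(-4, 1))² = (-26 - 1*1²)² = (-26 - 1*1)² = (-26 - 1)² = (-27)² = 729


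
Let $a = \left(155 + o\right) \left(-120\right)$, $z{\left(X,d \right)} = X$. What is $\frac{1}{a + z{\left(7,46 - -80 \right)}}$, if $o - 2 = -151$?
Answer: $- \frac{1}{713} \approx -0.0014025$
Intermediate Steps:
$o = -149$ ($o = 2 - 151 = -149$)
$a = -720$ ($a = \left(155 - 149\right) \left(-120\right) = 6 \left(-120\right) = -720$)
$\frac{1}{a + z{\left(7,46 - -80 \right)}} = \frac{1}{-720 + 7} = \frac{1}{-713} = - \frac{1}{713}$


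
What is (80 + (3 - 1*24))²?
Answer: 3481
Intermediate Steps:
(80 + (3 - 1*24))² = (80 + (3 - 24))² = (80 - 21)² = 59² = 3481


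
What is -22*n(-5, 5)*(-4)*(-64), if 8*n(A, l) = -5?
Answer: 3520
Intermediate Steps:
n(A, l) = -5/8 (n(A, l) = (⅛)*(-5) = -5/8)
-22*n(-5, 5)*(-4)*(-64) = -(-55)*(-4)/4*(-64) = -22*5/2*(-64) = -55*(-64) = 3520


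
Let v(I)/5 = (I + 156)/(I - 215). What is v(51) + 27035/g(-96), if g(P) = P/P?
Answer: 4432705/164 ≈ 27029.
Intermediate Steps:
g(P) = 1
v(I) = 5*(156 + I)/(-215 + I) (v(I) = 5*((I + 156)/(I - 215)) = 5*((156 + I)/(-215 + I)) = 5*(156 + I)/(-215 + I))
v(51) + 27035/g(-96) = 5*(156 + 51)/(-215 + 51) + 27035/1 = 5*207/(-164) + 27035*1 = 5*(-1/164)*207 + 27035 = -1035/164 + 27035 = 4432705/164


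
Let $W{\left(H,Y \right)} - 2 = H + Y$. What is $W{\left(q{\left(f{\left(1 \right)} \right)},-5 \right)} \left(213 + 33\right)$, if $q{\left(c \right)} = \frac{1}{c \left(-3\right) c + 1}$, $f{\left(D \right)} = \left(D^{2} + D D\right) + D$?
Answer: $- \frac{9717}{13} \approx -747.46$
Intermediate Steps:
$f{\left(D \right)} = D + 2 D^{2}$ ($f{\left(D \right)} = \left(D^{2} + D^{2}\right) + D = 2 D^{2} + D = D + 2 D^{2}$)
$q{\left(c \right)} = \frac{1}{1 - 3 c^{2}}$ ($q{\left(c \right)} = \frac{1}{- 3 c c + 1} = \frac{1}{- 3 c^{2} + 1} = \frac{1}{1 - 3 c^{2}}$)
$W{\left(H,Y \right)} = 2 + H + Y$ ($W{\left(H,Y \right)} = 2 + \left(H + Y\right) = 2 + H + Y$)
$W{\left(q{\left(f{\left(1 \right)} \right)},-5 \right)} \left(213 + 33\right) = \left(2 - \frac{1}{-1 + 3 \left(1 \left(1 + 2 \cdot 1\right)\right)^{2}} - 5\right) \left(213 + 33\right) = \left(2 - \frac{1}{-1 + 3 \left(1 \left(1 + 2\right)\right)^{2}} - 5\right) 246 = \left(2 - \frac{1}{-1 + 3 \left(1 \cdot 3\right)^{2}} - 5\right) 246 = \left(2 - \frac{1}{-1 + 3 \cdot 3^{2}} - 5\right) 246 = \left(2 - \frac{1}{-1 + 3 \cdot 9} - 5\right) 246 = \left(2 - \frac{1}{-1 + 27} - 5\right) 246 = \left(2 - \frac{1}{26} - 5\right) 246 = \left(- \frac{79}{26}\right) 246 = - \frac{9717}{13}$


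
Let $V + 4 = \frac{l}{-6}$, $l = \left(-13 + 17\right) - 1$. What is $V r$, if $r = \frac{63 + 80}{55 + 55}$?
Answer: $- \frac{117}{20} \approx -5.85$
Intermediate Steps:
$l = 3$ ($l = 4 - 1 = 3$)
$V = - \frac{9}{2}$ ($V = -4 + \frac{3}{-6} = -4 + 3 \left(- \frac{1}{6}\right) = -4 - \frac{1}{2} = - \frac{9}{2} \approx -4.5$)
$r = \frac{13}{10}$ ($r = \frac{143}{110} = 143 \cdot \frac{1}{110} = \frac{13}{10} \approx 1.3$)
$V r = \left(- \frac{9}{2}\right) \frac{13}{10} = - \frac{117}{20}$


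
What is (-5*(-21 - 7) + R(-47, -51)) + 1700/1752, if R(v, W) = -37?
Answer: 45539/438 ≈ 103.97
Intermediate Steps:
(-5*(-21 - 7) + R(-47, -51)) + 1700/1752 = (-5*(-21 - 7) - 37) + 1700/1752 = (-5*(-28) - 37) + 1700*(1/1752) = (140 - 37) + 425/438 = 103 + 425/438 = 45539/438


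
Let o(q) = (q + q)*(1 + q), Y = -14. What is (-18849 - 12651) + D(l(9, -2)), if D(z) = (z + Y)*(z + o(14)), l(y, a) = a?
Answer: -38188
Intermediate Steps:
o(q) = 2*q*(1 + q) (o(q) = (2*q)*(1 + q) = 2*q*(1 + q))
D(z) = (-14 + z)*(420 + z) (D(z) = (z - 14)*(z + 2*14*(1 + 14)) = (-14 + z)*(z + 2*14*15) = (-14 + z)*(z + 420) = (-14 + z)*(420 + z))
(-18849 - 12651) + D(l(9, -2)) = (-18849 - 12651) + (-5880 + (-2)² + 406*(-2)) = -31500 + (-5880 + 4 - 812) = -31500 - 6688 = -38188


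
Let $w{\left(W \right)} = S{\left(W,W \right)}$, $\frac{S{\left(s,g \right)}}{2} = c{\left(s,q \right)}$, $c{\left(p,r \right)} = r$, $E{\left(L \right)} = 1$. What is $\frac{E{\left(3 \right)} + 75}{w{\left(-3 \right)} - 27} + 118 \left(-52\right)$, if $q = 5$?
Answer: $- \frac{104388}{17} \approx -6140.5$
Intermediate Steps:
$S{\left(s,g \right)} = 10$ ($S{\left(s,g \right)} = 2 \cdot 5 = 10$)
$w{\left(W \right)} = 10$
$\frac{E{\left(3 \right)} + 75}{w{\left(-3 \right)} - 27} + 118 \left(-52\right) = \frac{1 + 75}{10 - 27} + 118 \left(-52\right) = \frac{76}{-17} - 6136 = 76 \left(- \frac{1}{17}\right) - 6136 = - \frac{76}{17} - 6136 = - \frac{104388}{17}$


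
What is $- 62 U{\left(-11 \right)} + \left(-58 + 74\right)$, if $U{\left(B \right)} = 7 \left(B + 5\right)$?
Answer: $2620$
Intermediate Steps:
$U{\left(B \right)} = 35 + 7 B$ ($U{\left(B \right)} = 7 \left(5 + B\right) = 35 + 7 B$)
$- 62 U{\left(-11 \right)} + \left(-58 + 74\right) = - 62 \left(35 + 7 \left(-11\right)\right) + \left(-58 + 74\right) = - 62 \left(35 - 77\right) + 16 = \left(-62\right) \left(-42\right) + 16 = 2604 + 16 = 2620$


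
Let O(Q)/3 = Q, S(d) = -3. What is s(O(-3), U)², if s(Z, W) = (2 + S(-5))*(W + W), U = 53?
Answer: 11236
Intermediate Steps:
O(Q) = 3*Q
s(Z, W) = -2*W (s(Z, W) = (2 - 3)*(W + W) = -2*W)
s(O(-3), U)² = (-2*53)² = (-106)² = 11236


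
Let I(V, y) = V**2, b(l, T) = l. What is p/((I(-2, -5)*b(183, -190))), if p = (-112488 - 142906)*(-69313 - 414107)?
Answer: 10288547290/61 ≈ 1.6866e+8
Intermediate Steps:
p = 123462567480 (p = -255394*(-483420) = 123462567480)
p/((I(-2, -5)*b(183, -190))) = 123462567480/(((-2)**2*183)) = 123462567480/((4*183)) = 123462567480/732 = 123462567480*(1/732) = 10288547290/61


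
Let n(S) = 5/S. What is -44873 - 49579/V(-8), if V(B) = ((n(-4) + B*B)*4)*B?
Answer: -90055405/2008 ≈ -44848.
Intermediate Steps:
V(B) = B*(-5 + 4*B²) (V(B) = ((5/(-4) + B*B)*4)*B = ((5*(-¼) + B²)*4)*B = ((-5/4 + B²)*4)*B = (-5 + 4*B²)*B = B*(-5 + 4*B²))
-44873 - 49579/V(-8) = -44873 - 49579/((-8*(-5 + 4*(-8)²))) = -44873 - 49579/((-8*(-5 + 4*64))) = -44873 - 49579/((-8*(-5 + 256))) = -44873 - 49579/((-8*251)) = -44873 - 49579/(-2008) = -44873 - 49579*(-1)/2008 = -44873 - 1*(-49579/2008) = -44873 + 49579/2008 = -90055405/2008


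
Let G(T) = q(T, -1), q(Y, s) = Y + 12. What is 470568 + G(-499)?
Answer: 470081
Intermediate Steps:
q(Y, s) = 12 + Y
G(T) = 12 + T
470568 + G(-499) = 470568 + (12 - 499) = 470568 - 487 = 470081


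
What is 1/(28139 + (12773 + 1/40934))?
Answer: 40934/1674691809 ≈ 2.4443e-5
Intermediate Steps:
1/(28139 + (12773 + 1/40934)) = 1/(28139 + 522849983/40934) = 1/(1674691809/40934) = 40934/1674691809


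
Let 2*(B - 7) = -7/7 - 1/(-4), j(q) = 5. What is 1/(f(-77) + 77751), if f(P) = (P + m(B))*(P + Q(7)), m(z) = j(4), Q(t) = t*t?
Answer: 1/79767 ≈ 1.2537e-5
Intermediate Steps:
B = 53/8 (B = 7 + (-7/7 - 1/(-4))/2 = 7 + (-7*⅐ - 1*(-¼))/2 = 7 + (-1 + ¼)/2 = 7 + (½)*(-¾) = 7 - 3/8 = 53/8 ≈ 6.6250)
Q(t) = t²
m(z) = 5
f(P) = (5 + P)*(49 + P) (f(P) = (P + 5)*(P + 7²) = (5 + P)*(P + 49) = (5 + P)*(49 + P))
1/(f(-77) + 77751) = 1/((245 + (-77)² + 54*(-77)) + 77751) = 1/((245 + 5929 - 4158) + 77751) = 1/(2016 + 77751) = 1/79767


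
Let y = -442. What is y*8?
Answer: -3536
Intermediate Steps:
y*8 = -442*8 = -3536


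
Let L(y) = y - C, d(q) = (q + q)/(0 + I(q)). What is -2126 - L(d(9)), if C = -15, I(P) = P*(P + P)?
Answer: -19270/9 ≈ -2141.1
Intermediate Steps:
I(P) = 2*P**2 (I(P) = P*(2*P) = 2*P**2)
d(q) = 1/q (d(q) = (q + q)/(0 + 2*q**2) = (2*q)/((2*q**2)) = (2*q)*(1/(2*q**2)) = 1/q)
L(y) = 15 + y (L(y) = y - 1*(-15) = y + 15 = 15 + y)
-2126 - L(d(9)) = -2126 - (15 + 1/9) = -2126 - 1*136/9 = -2126 - 136/9 = -19270/9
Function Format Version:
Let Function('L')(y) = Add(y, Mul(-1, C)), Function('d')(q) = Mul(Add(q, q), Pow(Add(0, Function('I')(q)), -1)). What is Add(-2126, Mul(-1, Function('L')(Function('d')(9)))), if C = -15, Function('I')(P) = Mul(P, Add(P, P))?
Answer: Rational(-19270, 9) ≈ -2141.1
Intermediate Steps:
Function('I')(P) = Mul(2, Pow(P, 2)) (Function('I')(P) = Mul(P, Mul(2, P)) = Mul(2, Pow(P, 2)))
Function('d')(q) = Pow(q, -1) (Function('d')(q) = Mul(Add(q, q), Pow(Add(0, Mul(2, Pow(q, 2))), -1)) = Mul(Mul(2, q), Pow(Mul(2, Pow(q, 2)), -1)) = Mul(Mul(2, q), Mul(Rational(1, 2), Pow(q, -2))) = Pow(q, -1))
Function('L')(y) = Add(15, y) (Function('L')(y) = Add(y, Mul(-1, -15)) = Add(y, 15) = Add(15, y))
Add(-2126, Mul(-1, Function('L')(Function('d')(9)))) = Add(-2126, Mul(-1, Add(15, Pow(9, -1)))) = Add(-2126, Mul(-1, Add(15, Rational(1, 9)))) = Add(-2126, Mul(-1, Rational(136, 9))) = Add(-2126, Rational(-136, 9)) = Rational(-19270, 9)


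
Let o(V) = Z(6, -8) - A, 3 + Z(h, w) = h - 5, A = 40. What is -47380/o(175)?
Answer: 23690/21 ≈ 1128.1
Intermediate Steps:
Z(h, w) = -8 + h (Z(h, w) = -3 + (h - 5) = -3 + (-5 + h) = -8 + h)
o(V) = -42 (o(V) = (-8 + 6) - 1*40 = -2 - 40 = -42)
-47380/o(175) = -47380/(-42) = -47380*(-1/42) = 23690/21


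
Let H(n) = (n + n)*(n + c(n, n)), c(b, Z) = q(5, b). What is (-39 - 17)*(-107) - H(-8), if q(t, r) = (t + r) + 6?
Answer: 5912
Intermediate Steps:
q(t, r) = 6 + r + t (q(t, r) = (r + t) + 6 = 6 + r + t)
c(b, Z) = 11 + b (c(b, Z) = 6 + b + 5 = 11 + b)
H(n) = 2*n*(11 + 2*n) (H(n) = (n + n)*(n + (11 + n)) = (2*n)*(11 + 2*n) = 2*n*(11 + 2*n))
(-39 - 17)*(-107) - H(-8) = (-39 - 17)*(-107) - 2*(-8)*(11 + 2*(-8)) = -56*(-107) - 2*(-8)*(11 - 16) = 5992 - 2*(-8)*(-5) = 5992 - 1*80 = 5992 - 80 = 5912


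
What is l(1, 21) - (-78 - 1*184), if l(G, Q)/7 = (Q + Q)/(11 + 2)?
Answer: 3700/13 ≈ 284.62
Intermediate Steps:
l(G, Q) = 14*Q/13 (l(G, Q) = 7*((Q + Q)/(11 + 2)) = 7*((2*Q)/13) = 7*((2*Q)*(1/13)) = 7*(2*Q/13) = 14*Q/13)
l(1, 21) - (-78 - 1*184) = (14/13)*21 - (-78 - 1*184) = 294/13 - (-78 - 184) = 294/13 - 1*(-262) = 294/13 + 262 = 3700/13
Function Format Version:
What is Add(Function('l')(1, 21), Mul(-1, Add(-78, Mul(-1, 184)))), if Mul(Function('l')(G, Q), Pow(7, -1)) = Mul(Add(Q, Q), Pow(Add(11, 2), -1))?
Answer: Rational(3700, 13) ≈ 284.62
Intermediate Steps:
Function('l')(G, Q) = Mul(Rational(14, 13), Q) (Function('l')(G, Q) = Mul(7, Mul(Add(Q, Q), Pow(Add(11, 2), -1))) = Mul(7, Mul(Mul(2, Q), Pow(13, -1))) = Mul(7, Mul(Mul(2, Q), Rational(1, 13))) = Mul(7, Mul(Rational(2, 13), Q)) = Mul(Rational(14, 13), Q))
Add(Function('l')(1, 21), Mul(-1, Add(-78, Mul(-1, 184)))) = Add(Mul(Rational(14, 13), 21), Mul(-1, Add(-78, Mul(-1, 184)))) = Add(Rational(294, 13), Mul(-1, Add(-78, -184))) = Add(Rational(294, 13), Mul(-1, -262)) = Add(Rational(294, 13), 262) = Rational(3700, 13)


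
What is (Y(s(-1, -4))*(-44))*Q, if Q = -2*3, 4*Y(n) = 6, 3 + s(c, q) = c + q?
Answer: 396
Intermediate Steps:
s(c, q) = -3 + c + q (s(c, q) = -3 + (c + q) = -3 + c + q)
Y(n) = 3/2 (Y(n) = (¼)*6 = 3/2)
Q = -6
(Y(s(-1, -4))*(-44))*Q = ((3/2)*(-44))*(-6) = -66*(-6) = 396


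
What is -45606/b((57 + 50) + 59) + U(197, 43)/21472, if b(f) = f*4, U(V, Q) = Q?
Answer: -122402935/1782176 ≈ -68.682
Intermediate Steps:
b(f) = 4*f
-45606/b((57 + 50) + 59) + U(197, 43)/21472 = -45606*1/(4*((57 + 50) + 59)) + 43/21472 = -45606*1/(4*(107 + 59)) + 43*(1/21472) = -45606/(4*166) + 43/21472 = -45606/664 + 43/21472 = -45606*1/664 + 43/21472 = -22803/332 + 43/21472 = -122402935/1782176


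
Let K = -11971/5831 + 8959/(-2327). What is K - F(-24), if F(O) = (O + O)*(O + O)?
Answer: -31342466494/13568737 ≈ -2309.9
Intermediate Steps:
K = -80096446/13568737 (K = -11971*1/5831 + 8959*(-1/2327) = -11971/5831 - 8959/2327 = -80096446/13568737 ≈ -5.9030)
F(O) = 4*O² (F(O) = (2*O)*(2*O) = 4*O²)
K - F(-24) = -80096446/13568737 - 4*(-24)² = -80096446/13568737 - 4*576 = -80096446/13568737 - 1*2304 = -80096446/13568737 - 2304 = -31342466494/13568737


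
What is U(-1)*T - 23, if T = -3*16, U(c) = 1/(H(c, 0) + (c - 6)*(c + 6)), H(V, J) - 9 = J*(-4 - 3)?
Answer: -275/13 ≈ -21.154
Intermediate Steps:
H(V, J) = 9 - 7*J (H(V, J) = 9 + J*(-4 - 3) = 9 + J*(-7) = 9 - 7*J)
U(c) = 1/(9 + (-6 + c)*(6 + c)) (U(c) = 1/((9 - 7*0) + (c - 6)*(c + 6)) = 1/((9 + 0) + (-6 + c)*(6 + c)) = 1/(9 + (-6 + c)*(6 + c)))
T = -48
U(-1)*T - 23 = -48/(-27 + (-1)²) - 23 = -48/(-27 + 1) - 23 = -48/(-26) - 23 = -1/26*(-48) - 23 = 24/13 - 23 = -275/13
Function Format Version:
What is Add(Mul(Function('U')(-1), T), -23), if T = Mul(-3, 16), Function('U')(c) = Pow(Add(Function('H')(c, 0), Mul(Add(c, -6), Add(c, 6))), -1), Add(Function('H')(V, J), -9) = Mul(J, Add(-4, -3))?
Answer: Rational(-275, 13) ≈ -21.154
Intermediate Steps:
Function('H')(V, J) = Add(9, Mul(-7, J)) (Function('H')(V, J) = Add(9, Mul(J, Add(-4, -3))) = Add(9, Mul(J, -7)) = Add(9, Mul(-7, J)))
Function('U')(c) = Pow(Add(9, Mul(Add(-6, c), Add(6, c))), -1) (Function('U')(c) = Pow(Add(Add(9, Mul(-7, 0)), Mul(Add(c, -6), Add(c, 6))), -1) = Pow(Add(Add(9, 0), Mul(Add(-6, c), Add(6, c))), -1) = Pow(Add(9, Mul(Add(-6, c), Add(6, c))), -1))
T = -48
Add(Mul(Function('U')(-1), T), -23) = Add(Mul(Pow(Add(-27, Pow(-1, 2)), -1), -48), -23) = Add(Mul(Pow(Add(-27, 1), -1), -48), -23) = Add(Mul(Pow(-26, -1), -48), -23) = Add(Mul(Rational(-1, 26), -48), -23) = Add(Rational(24, 13), -23) = Rational(-275, 13)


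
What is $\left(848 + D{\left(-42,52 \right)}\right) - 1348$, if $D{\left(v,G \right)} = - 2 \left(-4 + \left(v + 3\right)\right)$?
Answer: $-414$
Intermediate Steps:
$D{\left(v,G \right)} = 2 - 2 v$ ($D{\left(v,G \right)} = - 2 \left(-4 + \left(3 + v\right)\right) = - 2 \left(-1 + v\right) = 2 - 2 v$)
$\left(848 + D{\left(-42,52 \right)}\right) - 1348 = \left(848 + \left(2 - -84\right)\right) - 1348 = \left(848 + \left(2 + 84\right)\right) - 1348 = \left(848 + 86\right) - 1348 = 934 - 1348 = -414$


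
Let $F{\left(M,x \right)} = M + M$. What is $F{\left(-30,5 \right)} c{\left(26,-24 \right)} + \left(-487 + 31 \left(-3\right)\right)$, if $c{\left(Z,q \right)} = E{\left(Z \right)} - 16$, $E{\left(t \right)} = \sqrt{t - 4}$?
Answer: $380 - 60 \sqrt{22} \approx 98.575$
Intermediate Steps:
$E{\left(t \right)} = \sqrt{-4 + t}$
$F{\left(M,x \right)} = 2 M$
$c{\left(Z,q \right)} = -16 + \sqrt{-4 + Z}$ ($c{\left(Z,q \right)} = \sqrt{-4 + Z} - 16 = -16 + \sqrt{-4 + Z}$)
$F{\left(-30,5 \right)} c{\left(26,-24 \right)} + \left(-487 + 31 \left(-3\right)\right) = 2 \left(-30\right) \left(-16 + \sqrt{-4 + 26}\right) + \left(-487 + 31 \left(-3\right)\right) = - 60 \left(-16 + \sqrt{22}\right) - 580 = \left(960 - 60 \sqrt{22}\right) - 580 = 380 - 60 \sqrt{22}$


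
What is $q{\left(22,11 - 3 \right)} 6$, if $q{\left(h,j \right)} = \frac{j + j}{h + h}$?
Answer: $\frac{24}{11} \approx 2.1818$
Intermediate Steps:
$q{\left(h,j \right)} = \frac{j}{h}$ ($q{\left(h,j \right)} = \frac{2 j}{2 h} = 2 j \frac{1}{2 h} = \frac{j}{h}$)
$q{\left(22,11 - 3 \right)} 6 = \frac{11 - 3}{22} \cdot 6 = 8 \cdot \frac{1}{22} \cdot 6 = \frac{4}{11} \cdot 6 = \frac{24}{11}$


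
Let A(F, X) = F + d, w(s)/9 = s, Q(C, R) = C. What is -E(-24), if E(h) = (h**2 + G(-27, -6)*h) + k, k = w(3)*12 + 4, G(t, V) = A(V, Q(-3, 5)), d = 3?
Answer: -976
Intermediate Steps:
w(s) = 9*s
A(F, X) = 3 + F (A(F, X) = F + 3 = 3 + F)
G(t, V) = 3 + V
k = 328 (k = (9*3)*12 + 4 = 27*12 + 4 = 324 + 4 = 328)
E(h) = 328 + h**2 - 3*h (E(h) = (h**2 + (3 - 6)*h) + 328 = (h**2 - 3*h) + 328 = 328 + h**2 - 3*h)
-E(-24) = -(328 + (-24)**2 - 3*(-24)) = -(328 + 576 + 72) = -1*976 = -976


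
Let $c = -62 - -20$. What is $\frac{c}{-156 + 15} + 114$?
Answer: $\frac{5372}{47} \approx 114.3$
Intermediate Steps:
$c = -42$ ($c = -62 + 20 = -42$)
$\frac{c}{-156 + 15} + 114 = - \frac{42}{-156 + 15} + 114 = - \frac{42}{-141} + 114 = \left(-42\right) \left(- \frac{1}{141}\right) + 114 = \frac{14}{47} + 114 = \frac{5372}{47}$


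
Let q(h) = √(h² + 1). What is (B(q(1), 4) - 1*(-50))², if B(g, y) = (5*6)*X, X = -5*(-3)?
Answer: 250000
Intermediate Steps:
X = 15
q(h) = √(1 + h²)
B(g, y) = 450 (B(g, y) = (5*6)*15 = 30*15 = 450)
(B(q(1), 4) - 1*(-50))² = (450 - 1*(-50))² = (450 + 50)² = 500² = 250000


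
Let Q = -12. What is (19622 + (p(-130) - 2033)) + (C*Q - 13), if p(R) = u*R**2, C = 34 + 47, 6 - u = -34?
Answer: 692604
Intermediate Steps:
u = 40 (u = 6 - 1*(-34) = 6 + 34 = 40)
C = 81
p(R) = 40*R**2
(19622 + (p(-130) - 2033)) + (C*Q - 13) = (19622 + (40*(-130)**2 - 2033)) + (81*(-12) - 13) = (19622 + (40*16900 - 2033)) + (-972 - 13) = (19622 + (676000 - 2033)) - 985 = (19622 + 673967) - 985 = 693589 - 985 = 692604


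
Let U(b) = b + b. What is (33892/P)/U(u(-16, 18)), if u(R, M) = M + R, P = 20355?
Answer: 8473/20355 ≈ 0.41626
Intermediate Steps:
U(b) = 2*b
(33892/P)/U(u(-16, 18)) = (33892/20355)/((2*(18 - 16))) = (33892*(1/20355))/((2*2)) = (33892/20355)/4 = (33892/20355)*(¼) = 8473/20355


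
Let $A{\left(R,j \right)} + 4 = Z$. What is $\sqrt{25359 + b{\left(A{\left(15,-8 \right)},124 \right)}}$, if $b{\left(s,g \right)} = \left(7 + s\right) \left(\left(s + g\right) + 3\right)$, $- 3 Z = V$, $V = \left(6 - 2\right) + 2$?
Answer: $14 \sqrt{130} \approx 159.62$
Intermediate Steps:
$V = 6$ ($V = 4 + 2 = 6$)
$Z = -2$ ($Z = \left(- \frac{1}{3}\right) 6 = -2$)
$A{\left(R,j \right)} = -6$ ($A{\left(R,j \right)} = -4 - 2 = -6$)
$b{\left(s,g \right)} = \left(7 + s\right) \left(3 + g + s\right)$ ($b{\left(s,g \right)} = \left(7 + s\right) \left(\left(g + s\right) + 3\right) = \left(7 + s\right) \left(3 + g + s\right)$)
$\sqrt{25359 + b{\left(A{\left(15,-8 \right)},124 \right)}} = \sqrt{25359 + \left(21 + \left(-6\right)^{2} + 7 \cdot 124 + 10 \left(-6\right) + 124 \left(-6\right)\right)} = \sqrt{25359 + \left(21 + 36 + 868 - 60 - 744\right)} = \sqrt{25359 + 121} = \sqrt{25480} = 14 \sqrt{130}$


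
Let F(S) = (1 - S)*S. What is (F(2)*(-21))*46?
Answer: 1932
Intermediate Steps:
F(S) = S*(1 - S)
(F(2)*(-21))*46 = ((2*(1 - 1*2))*(-21))*46 = ((2*(1 - 2))*(-21))*46 = ((2*(-1))*(-21))*46 = -2*(-21)*46 = 42*46 = 1932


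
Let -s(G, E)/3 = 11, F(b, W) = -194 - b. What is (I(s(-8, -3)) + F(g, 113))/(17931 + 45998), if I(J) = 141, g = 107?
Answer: -160/63929 ≈ -0.0025028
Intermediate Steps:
s(G, E) = -33 (s(G, E) = -3*11 = -33)
(I(s(-8, -3)) + F(g, 113))/(17931 + 45998) = (141 + (-194 - 1*107))/(17931 + 45998) = (141 + (-194 - 107))/63929 = (141 - 301)*(1/63929) = -160*1/63929 = -160/63929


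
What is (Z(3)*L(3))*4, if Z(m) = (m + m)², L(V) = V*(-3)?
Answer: -1296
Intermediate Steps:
L(V) = -3*V
Z(m) = 4*m² (Z(m) = (2*m)² = 4*m²)
(Z(3)*L(3))*4 = ((4*3²)*(-3*3))*4 = ((4*9)*(-9))*4 = (36*(-9))*4 = -324*4 = -1296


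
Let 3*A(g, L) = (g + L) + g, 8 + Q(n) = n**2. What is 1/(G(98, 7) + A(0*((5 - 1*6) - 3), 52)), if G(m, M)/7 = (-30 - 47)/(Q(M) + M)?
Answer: 48/293 ≈ 0.16382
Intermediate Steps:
Q(n) = -8 + n**2
G(m, M) = -539/(-8 + M + M**2) (G(m, M) = 7*((-30 - 47)/((-8 + M**2) + M)) = 7*(-77/(-8 + M + M**2)) = -539/(-8 + M + M**2))
A(g, L) = L/3 + 2*g/3 (A(g, L) = ((g + L) + g)/3 = ((L + g) + g)/3 = (L + 2*g)/3 = L/3 + 2*g/3)
1/(G(98, 7) + A(0*((5 - 1*6) - 3), 52)) = 1/(-539/(-8 + 7 + 7**2) + ((1/3)*52 + 2*(0*((5 - 1*6) - 3))/3)) = 1/(-539/(-8 + 7 + 49) + (52/3 + 2*(0*((5 - 6) - 3))/3)) = 1/(-539/48 + (52/3 + 2*(0*(-1 - 3))/3)) = 1/(-539*1/48 + (52/3 + 2*(0*(-4))/3)) = 1/(-539/48 + (52/3 + (2/3)*0)) = 1/(-539/48 + (52/3 + 0)) = 1/(-539/48 + 52/3) = 1/(293/48) = 48/293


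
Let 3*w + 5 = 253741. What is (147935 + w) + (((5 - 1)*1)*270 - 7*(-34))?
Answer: 701495/3 ≈ 2.3383e+5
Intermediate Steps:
w = 253736/3 (w = -5/3 + (1/3)*253741 = -5/3 + 253741/3 = 253736/3 ≈ 84579.)
(147935 + w) + (((5 - 1)*1)*270 - 7*(-34)) = (147935 + 253736/3) + (((5 - 1)*1)*270 - 7*(-34)) = 697541/3 + ((4*1)*270 + 238) = 697541/3 + (4*270 + 238) = 697541/3 + (1080 + 238) = 697541/3 + 1318 = 701495/3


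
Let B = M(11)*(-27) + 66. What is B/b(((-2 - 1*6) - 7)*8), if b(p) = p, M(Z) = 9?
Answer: 59/40 ≈ 1.4750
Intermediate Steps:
B = -177 (B = 9*(-27) + 66 = -243 + 66 = -177)
B/b(((-2 - 1*6) - 7)*8) = -177*1/(8*((-2 - 1*6) - 7)) = -177*1/(8*((-2 - 6) - 7)) = -177*1/(8*(-8 - 7)) = -177/((-15*8)) = -177/(-120) = -177*(-1/120) = 59/40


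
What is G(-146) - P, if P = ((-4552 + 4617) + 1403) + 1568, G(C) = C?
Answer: -3182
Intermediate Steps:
P = 3036 (P = (65 + 1403) + 1568 = 1468 + 1568 = 3036)
G(-146) - P = -146 - 1*3036 = -146 - 3036 = -3182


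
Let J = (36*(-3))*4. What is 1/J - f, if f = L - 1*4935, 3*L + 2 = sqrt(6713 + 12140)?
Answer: 2132207/432 - sqrt(18853)/3 ≈ 4889.9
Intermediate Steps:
J = -432 (J = -108*4 = -432)
L = -2/3 + sqrt(18853)/3 (L = -2/3 + sqrt(6713 + 12140)/3 = -2/3 + sqrt(18853)/3 ≈ 45.102)
f = -14807/3 + sqrt(18853)/3 (f = (-2/3 + sqrt(18853)/3) - 1*4935 = (-2/3 + sqrt(18853)/3) - 4935 = -14807/3 + sqrt(18853)/3 ≈ -4889.9)
1/J - f = 1/(-432) - (-14807/3 + sqrt(18853)/3) = -1/432 + (14807/3 - sqrt(18853)/3) = 2132207/432 - sqrt(18853)/3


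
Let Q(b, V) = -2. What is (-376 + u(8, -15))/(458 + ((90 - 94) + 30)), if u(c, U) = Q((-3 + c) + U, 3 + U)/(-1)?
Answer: -17/22 ≈ -0.77273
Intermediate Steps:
u(c, U) = 2 (u(c, U) = -2/(-1) = -2*(-1) = 2)
(-376 + u(8, -15))/(458 + ((90 - 94) + 30)) = (-376 + 2)/(458 + ((90 - 94) + 30)) = -374/(458 + (-4 + 30)) = -374/(458 + 26) = -374/484 = -374*1/484 = -17/22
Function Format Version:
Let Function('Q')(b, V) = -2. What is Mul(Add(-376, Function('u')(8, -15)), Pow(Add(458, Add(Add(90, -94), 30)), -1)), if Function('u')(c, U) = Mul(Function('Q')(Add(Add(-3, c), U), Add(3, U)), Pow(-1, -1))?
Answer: Rational(-17, 22) ≈ -0.77273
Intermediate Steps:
Function('u')(c, U) = 2 (Function('u')(c, U) = Mul(-2, Pow(-1, -1)) = Mul(-2, -1) = 2)
Mul(Add(-376, Function('u')(8, -15)), Pow(Add(458, Add(Add(90, -94), 30)), -1)) = Mul(Add(-376, 2), Pow(Add(458, Add(Add(90, -94), 30)), -1)) = Mul(-374, Pow(Add(458, Add(-4, 30)), -1)) = Mul(-374, Pow(Add(458, 26), -1)) = Mul(-374, Pow(484, -1)) = Mul(-374, Rational(1, 484)) = Rational(-17, 22)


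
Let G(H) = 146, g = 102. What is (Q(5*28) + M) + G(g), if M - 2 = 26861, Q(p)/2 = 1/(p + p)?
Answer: 3781261/140 ≈ 27009.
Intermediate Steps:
Q(p) = 1/p (Q(p) = 2/(p + p) = 2/((2*p)) = 2*(1/(2*p)) = 1/p)
M = 26863 (M = 2 + 26861 = 26863)
(Q(5*28) + M) + G(g) = (1/(5*28) + 26863) + 146 = (1/140 + 26863) + 146 = 3760821/140 + 146 = 3781261/140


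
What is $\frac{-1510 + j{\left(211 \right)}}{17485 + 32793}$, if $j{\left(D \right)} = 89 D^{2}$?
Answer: $\frac{3960859}{50278} \approx 78.779$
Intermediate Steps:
$\frac{-1510 + j{\left(211 \right)}}{17485 + 32793} = \frac{-1510 + 89 \cdot 211^{2}}{17485 + 32793} = \frac{-1510 + 89 \cdot 44521}{50278} = \left(-1510 + 3962369\right) \frac{1}{50278} = 3960859 \cdot \frac{1}{50278} = \frac{3960859}{50278}$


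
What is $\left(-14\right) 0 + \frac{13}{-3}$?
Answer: $- \frac{13}{3} \approx -4.3333$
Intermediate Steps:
$\left(-14\right) 0 + \frac{13}{-3} = 0 + 13 \left(- \frac{1}{3}\right) = 0 - \frac{13}{3} = - \frac{13}{3}$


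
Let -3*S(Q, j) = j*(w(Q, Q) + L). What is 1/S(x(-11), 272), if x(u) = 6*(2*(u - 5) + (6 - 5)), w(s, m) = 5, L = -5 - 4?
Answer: 3/1088 ≈ 0.0027574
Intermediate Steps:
L = -9
x(u) = -54 + 12*u (x(u) = 6*(2*(-5 + u) + 1) = 6*((-10 + 2*u) + 1) = 6*(-9 + 2*u) = -54 + 12*u)
S(Q, j) = 4*j/3 (S(Q, j) = -j*(5 - 9)/3 = -j*(-4)/3 = -(-4)*j/3 = 4*j/3)
1/S(x(-11), 272) = 1/((4/3)*272) = 1/(1088/3) = 3/1088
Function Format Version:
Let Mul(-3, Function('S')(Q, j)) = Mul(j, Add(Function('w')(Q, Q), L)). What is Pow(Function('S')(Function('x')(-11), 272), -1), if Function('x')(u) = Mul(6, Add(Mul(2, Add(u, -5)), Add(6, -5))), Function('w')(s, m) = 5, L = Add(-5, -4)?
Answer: Rational(3, 1088) ≈ 0.0027574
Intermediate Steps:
L = -9
Function('x')(u) = Add(-54, Mul(12, u)) (Function('x')(u) = Mul(6, Add(Mul(2, Add(-5, u)), 1)) = Mul(6, Add(Add(-10, Mul(2, u)), 1)) = Mul(6, Add(-9, Mul(2, u))) = Add(-54, Mul(12, u)))
Function('S')(Q, j) = Mul(Rational(4, 3), j) (Function('S')(Q, j) = Mul(Rational(-1, 3), Mul(j, Add(5, -9))) = Mul(Rational(-1, 3), Mul(j, -4)) = Mul(Rational(-1, 3), Mul(-4, j)) = Mul(Rational(4, 3), j))
Pow(Function('S')(Function('x')(-11), 272), -1) = Pow(Mul(Rational(4, 3), 272), -1) = Pow(Rational(1088, 3), -1) = Rational(3, 1088)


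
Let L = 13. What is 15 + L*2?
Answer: 41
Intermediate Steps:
15 + L*2 = 15 + 13*2 = 15 + 26 = 41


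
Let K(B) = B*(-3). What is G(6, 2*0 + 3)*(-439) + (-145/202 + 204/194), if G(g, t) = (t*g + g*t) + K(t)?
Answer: -232241143/19594 ≈ -11853.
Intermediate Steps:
K(B) = -3*B
G(g, t) = -3*t + 2*g*t (G(g, t) = (t*g + g*t) - 3*t = (g*t + g*t) - 3*t = 2*g*t - 3*t = -3*t + 2*g*t)
G(6, 2*0 + 3)*(-439) + (-145/202 + 204/194) = ((2*0 + 3)*(-3 + 2*6))*(-439) + (-145/202 + 204/194) = ((0 + 3)*(-3 + 12))*(-439) + (-145*1/202 + 204*(1/194)) = (3*9)*(-439) + (-145/202 + 102/97) = 27*(-439) + 6539/19594 = -11853 + 6539/19594 = -232241143/19594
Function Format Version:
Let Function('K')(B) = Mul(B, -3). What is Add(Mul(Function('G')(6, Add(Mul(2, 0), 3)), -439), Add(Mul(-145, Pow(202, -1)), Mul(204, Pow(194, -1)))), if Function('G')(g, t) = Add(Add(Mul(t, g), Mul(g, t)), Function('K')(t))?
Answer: Rational(-232241143, 19594) ≈ -11853.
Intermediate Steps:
Function('K')(B) = Mul(-3, B)
Function('G')(g, t) = Add(Mul(-3, t), Mul(2, g, t)) (Function('G')(g, t) = Add(Add(Mul(t, g), Mul(g, t)), Mul(-3, t)) = Add(Add(Mul(g, t), Mul(g, t)), Mul(-3, t)) = Add(Mul(2, g, t), Mul(-3, t)) = Add(Mul(-3, t), Mul(2, g, t)))
Add(Mul(Function('G')(6, Add(Mul(2, 0), 3)), -439), Add(Mul(-145, Pow(202, -1)), Mul(204, Pow(194, -1)))) = Add(Mul(Mul(Add(Mul(2, 0), 3), Add(-3, Mul(2, 6))), -439), Add(Mul(-145, Pow(202, -1)), Mul(204, Pow(194, -1)))) = Add(Mul(Mul(Add(0, 3), Add(-3, 12)), -439), Add(Mul(-145, Rational(1, 202)), Mul(204, Rational(1, 194)))) = Add(Mul(Mul(3, 9), -439), Add(Rational(-145, 202), Rational(102, 97))) = Add(Mul(27, -439), Rational(6539, 19594)) = Add(-11853, Rational(6539, 19594)) = Rational(-232241143, 19594)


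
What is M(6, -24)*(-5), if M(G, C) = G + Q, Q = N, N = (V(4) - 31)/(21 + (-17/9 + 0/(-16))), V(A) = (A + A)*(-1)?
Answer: -3405/172 ≈ -19.797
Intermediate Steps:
V(A) = -2*A (V(A) = (2*A)*(-1) = -2*A)
N = -351/172 (N = (-2*4 - 31)/(21 + (-17/9 + 0/(-16))) = (-8 - 31)/(21 + (-17*⅑ + 0*(-1/16))) = -39/(21 + (-17/9 + 0)) = -39/(21 - 17/9) = -39/172/9 = -39*9/172 = -351/172 ≈ -2.0407)
Q = -351/172 ≈ -2.0407
M(G, C) = -351/172 + G (M(G, C) = G - 351/172 = -351/172 + G)
M(6, -24)*(-5) = (-351/172 + 6)*(-5) = (681/172)*(-5) = -3405/172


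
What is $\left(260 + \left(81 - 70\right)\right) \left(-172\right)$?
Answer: $-46612$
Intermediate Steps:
$\left(260 + \left(81 - 70\right)\right) \left(-172\right) = \left(260 + 11\right) \left(-172\right) = 271 \left(-172\right) = -46612$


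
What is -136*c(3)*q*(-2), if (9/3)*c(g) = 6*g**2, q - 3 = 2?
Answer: 24480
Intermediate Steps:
q = 5 (q = 3 + 2 = 5)
c(g) = 2*g**2 (c(g) = (6*g**2)/3 = 2*g**2)
-136*c(3)*q*(-2) = -136*(2*3**2)*5*(-2) = -136*(2*9)*5*(-2) = -136*18*5*(-2) = -12240*(-2) = -136*(-180) = 24480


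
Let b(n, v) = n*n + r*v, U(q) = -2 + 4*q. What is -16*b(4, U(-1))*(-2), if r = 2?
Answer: 128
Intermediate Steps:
b(n, v) = n² + 2*v (b(n, v) = n*n + 2*v = n² + 2*v)
-16*b(4, U(-1))*(-2) = -16*(4² + 2*(-2 + 4*(-1)))*(-2) = -16*(16 + 2*(-2 - 4))*(-2) = -16*(16 + 2*(-6))*(-2) = -16*(16 - 12)*(-2) = -16*4*(-2) = -64*(-2) = 128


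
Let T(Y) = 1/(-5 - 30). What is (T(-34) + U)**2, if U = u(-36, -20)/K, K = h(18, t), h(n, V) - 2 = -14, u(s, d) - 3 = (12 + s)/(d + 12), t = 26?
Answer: 1369/4900 ≈ 0.27939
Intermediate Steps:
u(s, d) = 3 + (12 + s)/(12 + d) (u(s, d) = 3 + (12 + s)/(d + 12) = 3 + (12 + s)/(12 + d))
T(Y) = -1/35 (T(Y) = 1/(-35) = -1/35)
h(n, V) = -12 (h(n, V) = 2 - 14 = -12)
K = -12
U = -1/2 (U = ((48 - 36 + 3*(-20))/(12 - 20))/(-12) = ((48 - 36 - 60)/(-8))*(-1/12) = -1/8*(-48)*(-1/12) = 6*(-1/12) = -1/2 ≈ -0.50000)
(T(-34) + U)**2 = (-1/35 - 1/2)**2 = (-37/70)**2 = 1369/4900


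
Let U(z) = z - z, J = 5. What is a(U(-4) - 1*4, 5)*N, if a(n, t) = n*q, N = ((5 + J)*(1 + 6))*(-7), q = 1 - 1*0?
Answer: 1960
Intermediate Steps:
q = 1 (q = 1 + 0 = 1)
N = -490 (N = ((5 + 5)*(1 + 6))*(-7) = (10*7)*(-7) = 70*(-7) = -490)
U(z) = 0
a(n, t) = n (a(n, t) = n*1 = n)
a(U(-4) - 1*4, 5)*N = (0 - 1*4)*(-490) = (0 - 4)*(-490) = -4*(-490) = 1960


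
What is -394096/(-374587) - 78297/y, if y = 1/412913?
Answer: -12110341207277411/374587 ≈ -3.2330e+10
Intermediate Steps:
y = 1/412913 ≈ 2.4218e-6
-394096/(-374587) - 78297/y = -394096/(-374587) - 78297/1/412913 = -394096*(-1/374587) - 78297*412913 = 394096/374587 - 32329849161 = -12110341207277411/374587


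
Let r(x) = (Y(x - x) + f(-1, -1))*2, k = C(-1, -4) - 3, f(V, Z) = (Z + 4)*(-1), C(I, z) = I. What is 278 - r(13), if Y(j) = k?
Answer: 292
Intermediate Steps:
f(V, Z) = -4 - Z (f(V, Z) = (4 + Z)*(-1) = -4 - Z)
k = -4 (k = -1 - 3 = -4)
Y(j) = -4
r(x) = -14 (r(x) = (-4 + (-4 - 1*(-1)))*2 = (-4 + (-4 + 1))*2 = (-4 - 3)*2 = -7*2 = -14)
278 - r(13) = 278 - 1*(-14) = 278 + 14 = 292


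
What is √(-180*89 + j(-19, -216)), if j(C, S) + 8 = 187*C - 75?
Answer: 6*I*√546 ≈ 140.2*I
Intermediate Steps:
j(C, S) = -83 + 187*C (j(C, S) = -8 + (187*C - 75) = -8 + (-75 + 187*C) = -83 + 187*C)
√(-180*89 + j(-19, -216)) = √(-180*89 + (-83 + 187*(-19))) = √(-16020 + (-83 - 3553)) = √(-16020 - 3636) = √(-19656) = 6*I*√546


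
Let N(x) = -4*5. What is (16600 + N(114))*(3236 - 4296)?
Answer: -17574800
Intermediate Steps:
N(x) = -20
(16600 + N(114))*(3236 - 4296) = (16600 - 20)*(3236 - 4296) = 16580*(-1060) = -17574800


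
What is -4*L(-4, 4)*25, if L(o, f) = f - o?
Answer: -800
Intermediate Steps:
-4*L(-4, 4)*25 = -4*(4 - 1*(-4))*25 = -4*(4 + 4)*25 = -4*8*25 = -32*25 = -800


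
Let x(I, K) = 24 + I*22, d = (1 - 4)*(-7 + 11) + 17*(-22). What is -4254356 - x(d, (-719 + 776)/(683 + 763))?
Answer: -4245888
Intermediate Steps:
d = -386 (d = -3*4 - 374 = -12 - 374 = -386)
x(I, K) = 24 + 22*I
-4254356 - x(d, (-719 + 776)/(683 + 763)) = -4254356 - (24 + 22*(-386)) = -4254356 - (24 - 8492) = -4254356 - 1*(-8468) = -4254356 + 8468 = -4245888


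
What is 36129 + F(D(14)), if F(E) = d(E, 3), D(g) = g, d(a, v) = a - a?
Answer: 36129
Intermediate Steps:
d(a, v) = 0
F(E) = 0
36129 + F(D(14)) = 36129 + 0 = 36129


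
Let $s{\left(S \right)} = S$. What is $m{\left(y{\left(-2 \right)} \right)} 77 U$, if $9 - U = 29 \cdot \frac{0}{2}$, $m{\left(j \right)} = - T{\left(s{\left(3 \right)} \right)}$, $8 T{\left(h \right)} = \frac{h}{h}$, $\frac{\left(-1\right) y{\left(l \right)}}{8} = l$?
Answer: $- \frac{693}{8} \approx -86.625$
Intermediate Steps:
$y{\left(l \right)} = - 8 l$
$T{\left(h \right)} = \frac{1}{8}$ ($T{\left(h \right)} = \frac{h \frac{1}{h}}{8} = \frac{1}{8} \cdot 1 = \frac{1}{8}$)
$m{\left(j \right)} = - \frac{1}{8}$ ($m{\left(j \right)} = \left(-1\right) \frac{1}{8} = - \frac{1}{8}$)
$U = 9$ ($U = 9 - 29 \cdot \frac{0}{2} = 9 - 29 \cdot 0 \cdot \frac{1}{2} = 9 - 29 \cdot 0 = 9 - 0 = 9 + 0 = 9$)
$m{\left(y{\left(-2 \right)} \right)} 77 U = \left(- \frac{1}{8}\right) 77 \cdot 9 = \left(- \frac{77}{8}\right) 9 = - \frac{693}{8}$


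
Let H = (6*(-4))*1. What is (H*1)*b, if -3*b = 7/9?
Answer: 56/9 ≈ 6.2222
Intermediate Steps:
b = -7/27 (b = -7/(3*9) = -1/3*7/9 = -7/27 ≈ -0.25926)
H = -24 (H = -24*1 = -24)
(H*1)*b = -24*1*(-7/27) = -24*(-7/27) = 56/9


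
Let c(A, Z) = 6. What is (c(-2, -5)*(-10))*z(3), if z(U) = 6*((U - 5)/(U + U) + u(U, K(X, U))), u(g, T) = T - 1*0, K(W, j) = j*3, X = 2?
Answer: -3120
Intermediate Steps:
K(W, j) = 3*j
u(g, T) = T (u(g, T) = T + 0 = T)
z(U) = 18*U + 3*(-5 + U)/U (z(U) = 6*((U - 5)/(U + U) + 3*U) = 6*((-5 + U)/((2*U)) + 3*U) = 6*((-5 + U)*(1/(2*U)) + 3*U) = 6*((-5 + U)/(2*U) + 3*U) = 6*(3*U + (-5 + U)/(2*U)) = 18*U + 3*(-5 + U)/U)
(c(-2, -5)*(-10))*z(3) = (6*(-10))*(3 - 15/3 + 18*3) = -60*(3 - 15*⅓ + 54) = -60*(3 - 5 + 54) = -60*52 = -3120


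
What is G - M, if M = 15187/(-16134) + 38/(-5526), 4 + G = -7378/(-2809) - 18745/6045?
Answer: -59314643183251/16821257852178 ≈ -3.5262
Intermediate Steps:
G = -15195263/3396081 (G = -4 + (-7378/(-2809) - 18745/6045) = -4 + (-7378*(-1/2809) - 18745*1/6045) = -4 + (7378/2809 - 3749/1209) = -4 - 1610939/3396081 = -15195263/3396081 ≈ -4.4743)
M = -14089409/14859414 (M = 15187*(-1/16134) + 38*(-1/5526) = -15187/16134 - 19/2763 = -14089409/14859414 ≈ -0.94818)
G - M = -15195263/3396081 - 1*(-14089409/14859414) = -15195263/3396081 + 14089409/14859414 = -59314643183251/16821257852178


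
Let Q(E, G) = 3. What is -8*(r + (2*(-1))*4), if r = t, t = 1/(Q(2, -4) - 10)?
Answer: 456/7 ≈ 65.143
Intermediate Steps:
t = -⅐ (t = 1/(3 - 10) = 1/(-7) = -⅐ ≈ -0.14286)
r = -⅐ ≈ -0.14286
-8*(r + (2*(-1))*4) = -8*(-⅐ + (2*(-1))*4) = -8*(-⅐ - 2*4) = -8*(-⅐ - 8) = -8*(-57/7) = 456/7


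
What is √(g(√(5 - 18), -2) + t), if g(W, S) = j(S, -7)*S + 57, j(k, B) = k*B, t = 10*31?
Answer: √339 ≈ 18.412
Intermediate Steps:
t = 310
j(k, B) = B*k
g(W, S) = 57 - 7*S² (g(W, S) = (-7*S)*S + 57 = -7*S² + 57 = 57 - 7*S²)
√(g(√(5 - 18), -2) + t) = √((57 - 7*(-2)²) + 310) = √((57 - 7*4) + 310) = √((57 - 28) + 310) = √(29 + 310) = √339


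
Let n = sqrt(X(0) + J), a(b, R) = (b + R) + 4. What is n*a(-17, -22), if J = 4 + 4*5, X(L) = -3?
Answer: -35*sqrt(21) ≈ -160.39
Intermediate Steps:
a(b, R) = 4 + R + b (a(b, R) = (R + b) + 4 = 4 + R + b)
J = 24 (J = 4 + 20 = 24)
n = sqrt(21) (n = sqrt(-3 + 24) = sqrt(21) ≈ 4.5826)
n*a(-17, -22) = sqrt(21)*(4 - 22 - 17) = sqrt(21)*(-35) = -35*sqrt(21)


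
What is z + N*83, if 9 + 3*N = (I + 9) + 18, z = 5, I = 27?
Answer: 1250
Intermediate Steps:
N = 15 (N = -3 + ((27 + 9) + 18)/3 = -3 + (36 + 18)/3 = -3 + (⅓)*54 = -3 + 18 = 15)
z + N*83 = 5 + 15*83 = 5 + 1245 = 1250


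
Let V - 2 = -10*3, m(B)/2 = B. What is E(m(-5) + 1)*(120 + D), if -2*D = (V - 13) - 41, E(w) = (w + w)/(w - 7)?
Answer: 1449/8 ≈ 181.13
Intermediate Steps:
m(B) = 2*B
V = -28 (V = 2 - 10*3 = 2 - 30 = -28)
E(w) = 2*w/(-7 + w) (E(w) = (2*w)/(-7 + w) = 2*w/(-7 + w))
D = 41 (D = -((-28 - 13) - 41)/2 = -(-41 - 41)/2 = -½*(-82) = 41)
E(m(-5) + 1)*(120 + D) = (2*(2*(-5) + 1)/(-7 + (2*(-5) + 1)))*(120 + 41) = (2*(-10 + 1)/(-7 + (-10 + 1)))*161 = (2*(-9)/(-7 - 9))*161 = (2*(-9)/(-16))*161 = (2*(-9)*(-1/16))*161 = (9/8)*161 = 1449/8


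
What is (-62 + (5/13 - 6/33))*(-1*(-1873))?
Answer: -16551701/143 ≈ -1.1575e+5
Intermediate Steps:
(-62 + (5/13 - 6/33))*(-1*(-1873)) = (-62 + (5*(1/13) - 6*1/33))*1873 = (-62 + (5/13 - 2/11))*1873 = (-62 + 29/143)*1873 = -8837/143*1873 = -16551701/143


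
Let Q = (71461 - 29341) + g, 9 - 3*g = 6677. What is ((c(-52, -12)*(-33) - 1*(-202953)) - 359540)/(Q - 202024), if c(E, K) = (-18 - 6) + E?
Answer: 462237/486380 ≈ 0.95036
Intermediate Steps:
g = -6668/3 (g = 3 - 1/3*6677 = 3 - 6677/3 = -6668/3 ≈ -2222.7)
c(E, K) = -24 + E
Q = 119692/3 (Q = (71461 - 29341) - 6668/3 = 42120 - 6668/3 = 119692/3 ≈ 39897.)
((c(-52, -12)*(-33) - 1*(-202953)) - 359540)/(Q - 202024) = (((-24 - 52)*(-33) - 1*(-202953)) - 359540)/(119692/3 - 202024) = ((-76*(-33) + 202953) - 359540)/(-486380/3) = ((2508 + 202953) - 359540)*(-3/486380) = (205461 - 359540)*(-3/486380) = -154079*(-3/486380) = 462237/486380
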